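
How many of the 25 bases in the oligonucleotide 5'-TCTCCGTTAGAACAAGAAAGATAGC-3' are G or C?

C=5, G=5, T=5, A=10
G+C = 5 + 5 = 10

10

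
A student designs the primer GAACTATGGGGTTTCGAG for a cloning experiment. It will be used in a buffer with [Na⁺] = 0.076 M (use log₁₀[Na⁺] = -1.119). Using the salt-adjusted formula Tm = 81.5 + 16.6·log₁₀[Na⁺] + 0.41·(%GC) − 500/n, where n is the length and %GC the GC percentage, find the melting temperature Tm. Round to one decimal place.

55.6°C

Length n = 18. Counting bases: G=7, T=5, A=4, C=2
G+C = 9, so %GC = 9/18 × 100 = 50%
Salt term: 16.6 × (-1.119) = -18.575
GC term: 0.41 × 50 = 20.5; length term: −500/18 = −27.778
Tm = 81.5 + (-18.575) + 20.5 − 27.778 = 55.647 → 55.6°C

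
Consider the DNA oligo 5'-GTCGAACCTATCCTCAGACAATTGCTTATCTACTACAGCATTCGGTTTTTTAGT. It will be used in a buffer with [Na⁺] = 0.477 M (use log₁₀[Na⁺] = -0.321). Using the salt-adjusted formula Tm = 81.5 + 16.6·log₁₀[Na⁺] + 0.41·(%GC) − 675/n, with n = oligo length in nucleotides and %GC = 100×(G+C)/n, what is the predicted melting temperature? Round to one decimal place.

79.6°C

Length n = 54. Base counts: G=8, A=13, C=13, T=20
G+C = 21, so %GC = 21/54 × 100 = 38.889%
Salt term: 16.6 × (-0.321) = -5.329
GC term: 0.41 × 38.889 = 15.944; length term: −675/54 = −12.5
Tm = 81.5 + (-5.329) + 15.944 − 12.5 = 79.615 → 79.6°C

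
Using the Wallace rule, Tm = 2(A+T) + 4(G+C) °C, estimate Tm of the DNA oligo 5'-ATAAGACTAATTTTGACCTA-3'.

50°C

Counting bases: C=3, G=2, T=7, A=8
So N_AT = 15 and N_GC = 5.
Tm = 4·5 + 2·15 = 20 + 30 = 50°C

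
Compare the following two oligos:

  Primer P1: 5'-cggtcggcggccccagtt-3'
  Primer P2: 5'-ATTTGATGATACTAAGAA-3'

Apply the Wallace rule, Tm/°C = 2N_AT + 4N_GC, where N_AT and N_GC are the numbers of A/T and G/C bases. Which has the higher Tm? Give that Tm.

Primer P1, 64°C

Primer P1: A+T=4, G+C=14 → Tm = 2(4)+4(14) = 64°C
Primer P2: A+T=14, G+C=4 → Tm = 2(14)+4(4) = 44°C
64°C vs 44°C → primer P1 is higher.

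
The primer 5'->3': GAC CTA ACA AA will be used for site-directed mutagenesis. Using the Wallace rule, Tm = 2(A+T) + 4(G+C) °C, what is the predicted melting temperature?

Scanning the sequence gives A=6, T=1, G=1, C=3.
So N_AT = 7 and N_GC = 4.
Tm = 4·4 + 2·7 = 16 + 14 = 30°C

30°C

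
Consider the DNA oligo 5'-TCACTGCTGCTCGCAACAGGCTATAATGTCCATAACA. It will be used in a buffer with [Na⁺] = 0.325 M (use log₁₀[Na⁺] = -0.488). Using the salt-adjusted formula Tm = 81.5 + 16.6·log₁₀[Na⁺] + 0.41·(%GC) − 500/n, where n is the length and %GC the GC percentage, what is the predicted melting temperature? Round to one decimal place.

Length n = 37. Counting bases: T=9, C=11, G=6, A=11
G+C = 17, so %GC = 17/37 × 100 = 45.946%
Salt term: 16.6 × (-0.488) = -8.101
GC term: 0.41 × 45.946 = 18.838; length term: −500/37 = −13.514
Tm = 81.5 + (-8.101) + 18.838 − 13.514 = 78.723 → 78.7°C

78.7°C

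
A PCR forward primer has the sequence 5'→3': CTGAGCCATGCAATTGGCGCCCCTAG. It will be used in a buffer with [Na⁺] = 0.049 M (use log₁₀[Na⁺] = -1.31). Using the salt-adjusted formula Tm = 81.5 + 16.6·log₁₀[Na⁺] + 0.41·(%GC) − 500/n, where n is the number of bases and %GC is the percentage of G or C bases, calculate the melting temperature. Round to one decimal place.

65.8°C

Length n = 26. Base counts: C=9, A=5, T=5, G=7
G+C = 16, so %GC = 16/26 × 100 = 61.538%
Salt term: 16.6 × (-1.31) = -21.746
GC term: 0.41 × 61.538 = 25.231; length term: −500/26 = −19.231
Tm = 81.5 + (-21.746) + 25.231 − 19.231 = 65.754 → 65.8°C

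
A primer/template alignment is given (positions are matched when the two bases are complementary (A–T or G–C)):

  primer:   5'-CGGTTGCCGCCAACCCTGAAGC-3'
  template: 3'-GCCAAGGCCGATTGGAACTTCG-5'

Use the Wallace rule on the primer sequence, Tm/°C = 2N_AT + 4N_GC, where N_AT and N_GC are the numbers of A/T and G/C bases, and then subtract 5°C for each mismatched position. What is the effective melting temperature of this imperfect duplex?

54°C

Primer base counts: A=4, T=3, G=6, C=9 → A+T=7, G+C=15
Perfect-match Tm = 2(7) + 4(15) = 14 + 60 = 74°C
Mismatches (positions where the bases are not complementary): 4 (at positions 6, 8, 11, 16)
Effective Tm = 74 − 4×5 = 74 − 20 = 54°C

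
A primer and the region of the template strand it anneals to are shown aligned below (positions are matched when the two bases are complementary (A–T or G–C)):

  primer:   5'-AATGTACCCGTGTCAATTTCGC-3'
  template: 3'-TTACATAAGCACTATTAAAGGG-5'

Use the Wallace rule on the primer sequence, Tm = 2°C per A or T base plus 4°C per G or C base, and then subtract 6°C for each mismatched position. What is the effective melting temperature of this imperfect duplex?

Primer base counts: A=5, T=7, G=4, C=6 → A+T=12, G+C=10
Perfect-match Tm = 2(12) + 4(10) = 24 + 40 = 64°C
Mismatches (positions where the bases are not complementary): 5 (at positions 7, 8, 13, 14, 21)
Effective Tm = 64 − 5×6 = 64 − 30 = 34°C

34°C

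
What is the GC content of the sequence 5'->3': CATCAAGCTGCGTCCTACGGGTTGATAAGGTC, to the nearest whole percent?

53%

G=9, A=7, T=8, C=8
G+C = 9 + 8 = 17 out of 32 bases
%GC = 17/32 × 100 = 53.12% ≈ 53%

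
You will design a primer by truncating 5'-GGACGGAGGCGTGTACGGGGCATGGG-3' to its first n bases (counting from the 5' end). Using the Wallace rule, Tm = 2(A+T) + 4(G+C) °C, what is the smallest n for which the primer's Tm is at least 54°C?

First 15 bases: GGACGGAGGCGTGTA → Tm = 50°C (< 54°C)
First 16 bases: GGACGGAGGCGTGTAC → Tm = 54°C (≥ 54°C)
Since every base adds ≥2°C, Tm only increases with n, so the threshold is first crossed at n = 16.

n = 16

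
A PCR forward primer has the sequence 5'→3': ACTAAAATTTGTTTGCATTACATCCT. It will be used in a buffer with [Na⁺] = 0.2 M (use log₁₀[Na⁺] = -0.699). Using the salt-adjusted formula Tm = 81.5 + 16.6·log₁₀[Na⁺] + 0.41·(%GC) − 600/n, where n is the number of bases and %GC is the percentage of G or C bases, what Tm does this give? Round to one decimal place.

Length n = 26. A=8, T=11, C=5, G=2
G+C = 7, so %GC = 7/26 × 100 = 26.923%
Salt term: 16.6 × (-0.699) = -11.603
GC term: 0.41 × 26.923 = 11.038; length term: −600/26 = −23.077
Tm = 81.5 + (-11.603) + 11.038 − 23.077 = 57.858 → 57.9°C

57.9°C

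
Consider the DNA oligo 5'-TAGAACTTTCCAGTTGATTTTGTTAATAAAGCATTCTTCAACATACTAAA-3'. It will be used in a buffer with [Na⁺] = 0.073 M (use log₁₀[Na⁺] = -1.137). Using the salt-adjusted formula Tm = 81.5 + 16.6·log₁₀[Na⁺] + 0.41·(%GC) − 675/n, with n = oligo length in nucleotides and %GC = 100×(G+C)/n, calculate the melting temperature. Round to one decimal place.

Length n = 50. C=8, G=5, A=18, T=19
G+C = 13, so %GC = 13/50 × 100 = 26%
Salt term: 16.6 × (-1.137) = -18.874
GC term: 0.41 × 26 = 10.66; length term: −675/50 = −13.5
Tm = 81.5 + (-18.874) + 10.66 − 13.5 = 59.786 → 59.8°C

59.8°C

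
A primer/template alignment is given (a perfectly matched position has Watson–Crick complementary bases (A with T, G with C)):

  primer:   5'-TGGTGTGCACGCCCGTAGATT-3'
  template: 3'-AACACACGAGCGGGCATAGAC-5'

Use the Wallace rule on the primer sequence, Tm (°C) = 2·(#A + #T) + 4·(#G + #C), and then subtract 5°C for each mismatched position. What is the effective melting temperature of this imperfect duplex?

Primer base counts: A=3, T=6, G=7, C=5 → A+T=9, G+C=12
Perfect-match Tm = 2(9) + 4(12) = 18 + 48 = 66°C
Mismatches (positions where the bases are not complementary): 5 (at positions 2, 9, 18, 19, 21)
Effective Tm = 66 − 5×5 = 66 − 25 = 41°C

41°C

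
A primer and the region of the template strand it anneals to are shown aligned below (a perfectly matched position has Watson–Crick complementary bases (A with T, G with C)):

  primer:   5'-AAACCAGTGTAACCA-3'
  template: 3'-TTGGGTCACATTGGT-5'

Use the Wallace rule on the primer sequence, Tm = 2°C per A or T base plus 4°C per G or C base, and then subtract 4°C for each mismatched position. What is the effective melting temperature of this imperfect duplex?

Primer base counts: A=7, T=2, G=2, C=4 → A+T=9, G+C=6
Perfect-match Tm = 2(9) + 4(6) = 18 + 24 = 42°C
Mismatches (positions where the bases are not complementary): 1 (at position 3)
Effective Tm = 42 − 1×4 = 42 − 4 = 38°C

38°C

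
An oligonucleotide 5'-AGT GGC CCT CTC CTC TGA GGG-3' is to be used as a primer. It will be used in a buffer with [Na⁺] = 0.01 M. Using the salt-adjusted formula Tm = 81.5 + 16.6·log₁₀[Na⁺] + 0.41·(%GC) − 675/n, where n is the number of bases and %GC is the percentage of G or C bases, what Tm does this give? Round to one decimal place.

Length n = 21. G=7, C=7, A=2, T=5
G+C = 14, so %GC = 14/21 × 100 = 66.667%
Salt term: 16.6 × (-2) = -33.2
GC term: 0.41 × 66.667 = 27.333; length term: −675/21 = −32.143
Tm = 81.5 + (-33.2) + 27.333 − 32.143 = 43.49 → 43.5°C

43.5°C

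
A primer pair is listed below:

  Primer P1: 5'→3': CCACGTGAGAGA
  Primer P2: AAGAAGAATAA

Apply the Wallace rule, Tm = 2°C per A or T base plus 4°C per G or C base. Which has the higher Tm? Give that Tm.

Primer P1: A+T=5, G+C=7 → Tm = 2(5)+4(7) = 38°C
Primer P2: A+T=9, G+C=2 → Tm = 2(9)+4(2) = 26°C
38°C vs 26°C → primer P1 is higher.

Primer P1, 38°C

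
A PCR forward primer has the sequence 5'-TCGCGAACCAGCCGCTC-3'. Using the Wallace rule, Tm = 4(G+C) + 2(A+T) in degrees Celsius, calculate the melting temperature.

58°C

Counting bases: T=2, C=8, A=3, G=4
A+T = 5, G+C = 12
Tm = 2(5) + 4(12) = 10 + 48 = 58°C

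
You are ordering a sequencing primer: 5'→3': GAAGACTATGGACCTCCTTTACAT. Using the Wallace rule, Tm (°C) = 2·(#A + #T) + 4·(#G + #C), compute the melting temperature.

68°C

Scanning the sequence gives G=4, T=7, C=6, A=7.
AT pairs contribute 14, GC pairs contribute 10.
Tm = 2(14) + 4(10) = 28 + 40 = 68°C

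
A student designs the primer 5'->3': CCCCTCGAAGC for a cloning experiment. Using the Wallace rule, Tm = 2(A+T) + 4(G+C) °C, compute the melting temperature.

C=6, T=1, G=2, A=2
A+T = 3, G+C = 8
Tm = 2×3 + 4×8 = 38°C

38°C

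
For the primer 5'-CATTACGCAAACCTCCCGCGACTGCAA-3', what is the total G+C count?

15

Scanning the sequence gives T=4, G=4, A=8, C=11.
G+C = 4 + 11 = 15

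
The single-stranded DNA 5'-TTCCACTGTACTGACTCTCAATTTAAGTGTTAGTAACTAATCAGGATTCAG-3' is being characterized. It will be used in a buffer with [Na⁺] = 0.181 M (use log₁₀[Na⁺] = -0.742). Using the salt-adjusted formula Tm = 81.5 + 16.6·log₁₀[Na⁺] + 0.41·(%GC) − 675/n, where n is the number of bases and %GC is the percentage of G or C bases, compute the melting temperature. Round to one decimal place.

70.4°C

Length n = 51. Counting bases: C=10, A=15, G=8, T=18
G+C = 18, so %GC = 18/51 × 100 = 35.294%
Salt term: 16.6 × (-0.742) = -12.317
GC term: 0.41 × 35.294 = 14.471; length term: −675/51 = −13.235
Tm = 81.5 + (-12.317) + 14.471 − 13.235 = 70.419 → 70.4°C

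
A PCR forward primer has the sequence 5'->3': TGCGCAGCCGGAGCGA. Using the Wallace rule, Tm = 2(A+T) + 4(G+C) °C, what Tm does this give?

56°C

Base counts: A=3, T=1, G=7, C=5
So N_AT = 4 and N_GC = 12.
Tm = 2×4 + 4×12 = 56°C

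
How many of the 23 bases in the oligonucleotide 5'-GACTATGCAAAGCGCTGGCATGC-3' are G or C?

13

Scanning the sequence gives C=6, A=6, G=7, T=4.
Total G or C: 7 + 6 = 13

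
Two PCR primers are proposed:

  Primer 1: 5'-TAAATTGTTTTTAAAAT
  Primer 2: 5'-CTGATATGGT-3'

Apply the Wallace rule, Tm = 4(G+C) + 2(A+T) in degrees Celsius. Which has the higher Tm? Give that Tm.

Primer 1: A+T=16, G+C=1 → Tm = 2(16)+4(1) = 36°C
Primer 2: A+T=6, G+C=4 → Tm = 2(6)+4(4) = 28°C
36°C vs 28°C → primer 1 is higher.

Primer 1, 36°C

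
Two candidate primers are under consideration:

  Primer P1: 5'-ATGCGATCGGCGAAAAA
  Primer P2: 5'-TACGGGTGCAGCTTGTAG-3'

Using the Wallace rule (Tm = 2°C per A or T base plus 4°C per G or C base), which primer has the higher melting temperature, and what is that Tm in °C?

Primer P2, 56°C

Primer P1: A+T=9, G+C=8 → Tm = 2(9)+4(8) = 50°C
Primer P2: A+T=8, G+C=10 → Tm = 2(8)+4(10) = 56°C
50°C vs 56°C → primer P2 is higher.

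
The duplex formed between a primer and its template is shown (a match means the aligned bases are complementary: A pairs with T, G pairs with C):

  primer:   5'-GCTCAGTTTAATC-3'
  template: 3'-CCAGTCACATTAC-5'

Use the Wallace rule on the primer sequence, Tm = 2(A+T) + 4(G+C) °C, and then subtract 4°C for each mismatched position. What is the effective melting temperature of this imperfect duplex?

Primer base counts: A=3, T=5, G=2, C=3 → A+T=8, G+C=5
Perfect-match Tm = 2(8) + 4(5) = 16 + 20 = 36°C
Mismatches (positions where the bases are not complementary): 3 (at positions 2, 8, 13)
Effective Tm = 36 − 3×4 = 36 − 12 = 24°C

24°C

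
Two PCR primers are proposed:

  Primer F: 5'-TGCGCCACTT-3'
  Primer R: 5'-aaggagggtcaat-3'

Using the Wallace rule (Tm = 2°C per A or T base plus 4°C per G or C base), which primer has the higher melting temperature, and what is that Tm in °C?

Primer R, 38°C

Primer F: A+T=4, G+C=6 → Tm = 2(4)+4(6) = 32°C
Primer R: A+T=7, G+C=6 → Tm = 2(7)+4(6) = 38°C
32°C vs 38°C → primer R is higher.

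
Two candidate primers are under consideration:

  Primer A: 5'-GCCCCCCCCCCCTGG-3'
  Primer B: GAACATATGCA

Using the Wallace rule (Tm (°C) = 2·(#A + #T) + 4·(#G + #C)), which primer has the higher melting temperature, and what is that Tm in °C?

Primer A: A+T=1, G+C=14 → Tm = 2(1)+4(14) = 58°C
Primer B: A+T=7, G+C=4 → Tm = 2(7)+4(4) = 30°C
58°C vs 30°C → primer A is higher.

Primer A, 58°C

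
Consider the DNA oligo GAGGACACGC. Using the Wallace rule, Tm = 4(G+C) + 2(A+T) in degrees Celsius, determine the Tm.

34°C

Base counts: C=3, T=0, A=3, G=4
So N_AT = 3 and N_GC = 7.
Tm = 2(3) + 4(7) = 6 + 28 = 34°C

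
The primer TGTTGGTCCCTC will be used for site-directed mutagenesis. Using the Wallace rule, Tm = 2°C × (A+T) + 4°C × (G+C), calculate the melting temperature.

Base counts: A=0, T=5, C=4, G=3
AT pairs contribute 5, GC pairs contribute 7.
Tm = 2(5) + 4(7) = 10 + 28 = 38°C

38°C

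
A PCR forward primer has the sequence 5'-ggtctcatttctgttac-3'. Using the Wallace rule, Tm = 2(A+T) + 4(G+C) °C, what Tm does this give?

Scanning the sequence gives A=2, C=4, G=3, T=8.
So N_AT = 10 and N_GC = 7.
Tm = 2(10) + 4(7) = 20 + 28 = 48°C

48°C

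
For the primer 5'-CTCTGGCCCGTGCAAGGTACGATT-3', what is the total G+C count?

14

C=7, A=4, T=6, G=7
G+C = 7 + 7 = 14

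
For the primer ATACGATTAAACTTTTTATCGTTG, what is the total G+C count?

6

A=7, G=3, C=3, T=11
Total G or C: 3 + 3 = 6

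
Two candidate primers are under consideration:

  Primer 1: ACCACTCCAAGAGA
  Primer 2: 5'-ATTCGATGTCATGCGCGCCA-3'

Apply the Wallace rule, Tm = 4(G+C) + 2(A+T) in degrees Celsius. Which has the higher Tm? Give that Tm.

Primer 2, 62°C

Primer 1: A+T=7, G+C=7 → Tm = 2(7)+4(7) = 42°C
Primer 2: A+T=9, G+C=11 → Tm = 2(9)+4(11) = 62°C
42°C vs 62°C → primer 2 is higher.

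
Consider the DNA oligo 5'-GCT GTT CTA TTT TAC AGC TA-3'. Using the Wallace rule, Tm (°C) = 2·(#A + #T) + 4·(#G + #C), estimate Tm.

54°C

Counting bases: T=9, A=4, G=3, C=4
So N_AT = 13 and N_GC = 7.
Tm = 2×13 + 4×7 = 54°C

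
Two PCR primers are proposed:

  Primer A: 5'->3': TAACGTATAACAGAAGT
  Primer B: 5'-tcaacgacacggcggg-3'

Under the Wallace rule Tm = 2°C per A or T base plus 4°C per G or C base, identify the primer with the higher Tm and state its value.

Primer A: A+T=12, G+C=5 → Tm = 2(12)+4(5) = 44°C
Primer B: A+T=5, G+C=11 → Tm = 2(5)+4(11) = 54°C
44°C vs 54°C → primer B is higher.

Primer B, 54°C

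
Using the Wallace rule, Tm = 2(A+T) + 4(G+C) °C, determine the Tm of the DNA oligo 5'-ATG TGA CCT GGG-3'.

G=5, A=2, T=3, C=2
So N_AT = 5 and N_GC = 7.
Tm = 2(5) + 4(7) = 10 + 28 = 38°C

38°C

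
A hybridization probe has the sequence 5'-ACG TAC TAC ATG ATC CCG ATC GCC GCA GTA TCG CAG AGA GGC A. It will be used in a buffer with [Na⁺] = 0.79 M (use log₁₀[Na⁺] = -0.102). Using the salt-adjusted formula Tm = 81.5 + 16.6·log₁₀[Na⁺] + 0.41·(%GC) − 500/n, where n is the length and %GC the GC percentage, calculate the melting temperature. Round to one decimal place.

91.1°C

Length n = 43. Counting bases: C=13, T=7, A=12, G=11
G+C = 24, so %GC = 24/43 × 100 = 55.814%
Salt term: 16.6 × (-0.102) = -1.693
GC term: 0.41 × 55.814 = 22.884; length term: −500/43 = −11.628
Tm = 81.5 + (-1.693) + 22.884 − 11.628 = 91.063 → 91.1°C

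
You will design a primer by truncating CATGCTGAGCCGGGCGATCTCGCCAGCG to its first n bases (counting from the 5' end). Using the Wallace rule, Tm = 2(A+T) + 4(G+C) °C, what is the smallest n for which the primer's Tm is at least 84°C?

First 24 bases: CATGCTGAGCCGGGCGATCTCGCC → Tm = 82°C (< 84°C)
First 25 bases: CATGCTGAGCCGGGCGATCTCGCCA → Tm = 84°C (≥ 84°C)
Each additional base adds 2°C (A/T) or 4°C (G/C), so Tm is non-decreasing in n; n = 25 is the first length to reach 84°C.

n = 25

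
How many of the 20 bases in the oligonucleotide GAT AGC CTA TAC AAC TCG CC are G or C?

10

Base counts: A=6, T=4, C=7, G=3
Total G or C: 3 + 7 = 10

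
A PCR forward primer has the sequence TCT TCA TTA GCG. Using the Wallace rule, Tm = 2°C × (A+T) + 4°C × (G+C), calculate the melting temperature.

Scanning the sequence gives A=2, T=5, C=3, G=2.
AT pairs contribute 7, GC pairs contribute 5.
Tm = 2(7) + 4(5) = 14 + 20 = 34°C

34°C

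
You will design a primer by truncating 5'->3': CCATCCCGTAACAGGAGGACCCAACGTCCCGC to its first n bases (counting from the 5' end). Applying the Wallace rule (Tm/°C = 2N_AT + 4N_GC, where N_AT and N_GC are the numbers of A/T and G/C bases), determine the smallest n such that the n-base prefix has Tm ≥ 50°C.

First 15 bases: CCATCCCGTAACAGG → Tm = 48°C (< 50°C)
First 16 bases: CCATCCCGTAACAGGA → Tm = 50°C (≥ 50°C)
Since every base adds ≥2°C, Tm only increases with n, so the threshold is first crossed at n = 16.

n = 16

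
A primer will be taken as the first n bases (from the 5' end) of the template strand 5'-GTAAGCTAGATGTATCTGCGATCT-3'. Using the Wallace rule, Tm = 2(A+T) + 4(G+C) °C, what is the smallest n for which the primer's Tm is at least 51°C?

First 18 bases: GTAAGCTAGATGTATCTG → Tm = 50°C (< 51°C)
First 19 bases: GTAAGCTAGATGTATCTGC → Tm = 54°C (≥ 51°C)
Each additional base adds 2°C (A/T) or 4°C (G/C), so Tm is non-decreasing in n; n = 19 is the first length to reach 51°C.

n = 19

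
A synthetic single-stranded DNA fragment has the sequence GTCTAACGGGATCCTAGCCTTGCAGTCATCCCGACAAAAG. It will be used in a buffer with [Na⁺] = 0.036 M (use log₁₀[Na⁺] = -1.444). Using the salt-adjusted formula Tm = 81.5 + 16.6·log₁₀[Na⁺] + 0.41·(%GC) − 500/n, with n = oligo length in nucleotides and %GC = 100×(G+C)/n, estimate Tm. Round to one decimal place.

66.6°C

Length n = 40. Scanning the sequence gives A=11, C=12, G=9, T=8.
G+C = 21, so %GC = 21/40 × 100 = 52.5%
Salt term: 16.6 × (-1.444) = -23.97
GC term: 0.41 × 52.5 = 21.525; length term: −500/40 = −12.5
Tm = 81.5 + (-23.97) + 21.525 − 12.5 = 66.555 → 66.6°C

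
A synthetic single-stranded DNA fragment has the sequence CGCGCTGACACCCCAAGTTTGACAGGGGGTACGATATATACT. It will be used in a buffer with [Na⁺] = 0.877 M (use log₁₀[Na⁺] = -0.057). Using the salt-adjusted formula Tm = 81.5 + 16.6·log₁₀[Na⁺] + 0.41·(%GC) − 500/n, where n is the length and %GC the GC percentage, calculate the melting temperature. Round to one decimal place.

90.1°C

Length n = 42. Counting bases: A=11, C=11, G=11, T=9
G+C = 22, so %GC = 22/42 × 100 = 52.381%
Salt term: 16.6 × (-0.057) = -0.946
GC term: 0.41 × 52.381 = 21.476; length term: −500/42 = −11.905
Tm = 81.5 + (-0.946) + 21.476 − 11.905 = 90.125 → 90.1°C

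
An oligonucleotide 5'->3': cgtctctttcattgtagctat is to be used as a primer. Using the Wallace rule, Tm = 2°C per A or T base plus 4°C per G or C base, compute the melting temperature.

58°C

A=3, T=10, G=3, C=5
AT pairs contribute 13, GC pairs contribute 8.
Tm = 4·8 + 2·13 = 32 + 26 = 58°C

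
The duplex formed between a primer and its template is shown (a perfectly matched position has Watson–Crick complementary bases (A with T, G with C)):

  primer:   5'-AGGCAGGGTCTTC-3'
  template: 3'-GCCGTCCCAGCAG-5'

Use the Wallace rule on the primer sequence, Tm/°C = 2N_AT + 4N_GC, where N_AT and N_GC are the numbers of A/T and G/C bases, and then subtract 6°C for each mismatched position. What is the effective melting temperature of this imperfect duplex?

Primer base counts: A=2, T=3, G=5, C=3 → A+T=5, G+C=8
Perfect-match Tm = 2(5) + 4(8) = 10 + 32 = 42°C
Mismatches (positions where the bases are not complementary): 2 (at positions 1, 11)
Effective Tm = 42 − 2×6 = 42 − 12 = 30°C

30°C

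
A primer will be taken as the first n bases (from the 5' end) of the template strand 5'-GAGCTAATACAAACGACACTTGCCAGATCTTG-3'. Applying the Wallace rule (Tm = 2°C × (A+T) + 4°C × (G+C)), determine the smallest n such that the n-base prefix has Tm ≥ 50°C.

n = 18

First 17 bases: GAGCTAATACAAACGAC → Tm = 48°C (< 50°C)
First 18 bases: GAGCTAATACAAACGACA → Tm = 50°C (≥ 50°C)
Each additional base adds 2°C (A/T) or 4°C (G/C), so Tm is non-decreasing in n; n = 18 is the first length to reach 50°C.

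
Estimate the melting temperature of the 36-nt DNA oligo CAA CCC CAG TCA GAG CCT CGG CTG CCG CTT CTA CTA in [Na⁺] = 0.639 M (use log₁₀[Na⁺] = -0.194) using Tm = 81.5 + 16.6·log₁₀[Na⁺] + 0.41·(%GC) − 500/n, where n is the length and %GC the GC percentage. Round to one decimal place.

Length n = 36. T=7, A=7, G=7, C=15
G+C = 22, so %GC = 22/36 × 100 = 61.111%
Salt term: 16.6 × (-0.194) = -3.22
GC term: 0.41 × 61.111 = 25.056; length term: −500/36 = −13.889
Tm = 81.5 + (-3.22) + 25.056 − 13.889 = 89.447 → 89.4°C

89.4°C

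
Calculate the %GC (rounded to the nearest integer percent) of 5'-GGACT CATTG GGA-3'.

Base counts: G=5, A=3, T=3, C=2
G+C = 5 + 2 = 7 out of 13 bases
%GC = 7/13 × 100 = 53.85% ≈ 54%

54%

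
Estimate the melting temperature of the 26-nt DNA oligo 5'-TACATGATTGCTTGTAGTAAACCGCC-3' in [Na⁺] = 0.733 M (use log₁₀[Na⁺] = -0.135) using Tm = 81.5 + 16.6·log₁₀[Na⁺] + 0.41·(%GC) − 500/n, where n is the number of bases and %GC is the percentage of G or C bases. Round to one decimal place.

77.4°C

Length n = 26. Scanning the sequence gives C=6, G=5, A=7, T=8.
G+C = 11, so %GC = 11/26 × 100 = 42.308%
Salt term: 16.6 × (-0.135) = -2.241
GC term: 0.41 × 42.308 = 17.346; length term: −500/26 = −19.231
Tm = 81.5 + (-2.241) + 17.346 − 19.231 = 77.374 → 77.4°C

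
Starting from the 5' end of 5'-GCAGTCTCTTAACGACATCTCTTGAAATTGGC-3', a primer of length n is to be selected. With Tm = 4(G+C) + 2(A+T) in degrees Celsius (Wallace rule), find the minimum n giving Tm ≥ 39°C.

First 13 bases: GCAGTCTCTTAAC → Tm = 38°C (< 39°C)
First 14 bases: GCAGTCTCTTAACG → Tm = 42°C (≥ 39°C)
Since every base adds ≥2°C, Tm only increases with n, so the threshold is first crossed at n = 14.

n = 14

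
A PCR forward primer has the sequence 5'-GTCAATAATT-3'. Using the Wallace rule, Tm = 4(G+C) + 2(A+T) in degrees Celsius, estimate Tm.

24°C

Base counts: A=4, T=4, C=1, G=1
AT pairs contribute 8, GC pairs contribute 2.
Tm = 2×8 + 4×2 = 24°C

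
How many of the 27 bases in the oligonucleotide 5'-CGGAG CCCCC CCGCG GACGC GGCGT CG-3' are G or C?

24

Base counts: C=13, T=1, G=11, A=2
G+C = 11 + 13 = 24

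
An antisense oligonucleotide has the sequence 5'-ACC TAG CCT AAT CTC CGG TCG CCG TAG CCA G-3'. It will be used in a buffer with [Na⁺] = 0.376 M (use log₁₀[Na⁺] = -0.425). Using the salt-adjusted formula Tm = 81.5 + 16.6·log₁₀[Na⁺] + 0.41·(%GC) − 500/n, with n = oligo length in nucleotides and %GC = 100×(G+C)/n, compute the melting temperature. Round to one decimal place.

83.4°C

Length n = 31. Scanning the sequence gives C=12, G=7, T=6, A=6.
G+C = 19, so %GC = 19/31 × 100 = 61.29%
Salt term: 16.6 × (-0.425) = -7.055
GC term: 0.41 × 61.29 = 25.129; length term: −500/31 = −16.129
Tm = 81.5 + (-7.055) + 25.129 − 16.129 = 83.445 → 83.4°C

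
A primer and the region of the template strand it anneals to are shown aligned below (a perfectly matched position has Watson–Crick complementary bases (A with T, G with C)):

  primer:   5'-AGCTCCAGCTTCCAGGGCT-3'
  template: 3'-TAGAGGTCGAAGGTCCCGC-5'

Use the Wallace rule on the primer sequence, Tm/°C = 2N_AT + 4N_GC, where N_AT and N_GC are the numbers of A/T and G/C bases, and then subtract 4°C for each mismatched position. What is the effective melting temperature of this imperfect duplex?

54°C

Primer base counts: A=3, T=4, G=5, C=7 → A+T=7, G+C=12
Perfect-match Tm = 2(7) + 4(12) = 14 + 48 = 62°C
Mismatches (positions where the bases are not complementary): 2 (at positions 2, 19)
Effective Tm = 62 − 2×4 = 62 − 8 = 54°C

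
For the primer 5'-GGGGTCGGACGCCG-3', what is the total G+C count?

12

Scanning the sequence gives G=8, C=4, T=1, A=1.
G+C = 8 + 4 = 12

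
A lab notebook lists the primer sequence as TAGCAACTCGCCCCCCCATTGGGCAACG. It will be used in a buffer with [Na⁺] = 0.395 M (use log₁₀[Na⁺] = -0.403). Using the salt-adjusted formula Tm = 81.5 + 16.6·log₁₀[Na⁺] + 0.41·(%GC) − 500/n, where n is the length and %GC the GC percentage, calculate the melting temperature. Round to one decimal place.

83.3°C

Length n = 28. Counting bases: A=6, C=12, G=6, T=4
G+C = 18, so %GC = 18/28 × 100 = 64.286%
Salt term: 16.6 × (-0.403) = -6.69
GC term: 0.41 × 64.286 = 26.357; length term: −500/28 = −17.857
Tm = 81.5 + (-6.69) + 26.357 − 17.857 = 83.31 → 83.3°C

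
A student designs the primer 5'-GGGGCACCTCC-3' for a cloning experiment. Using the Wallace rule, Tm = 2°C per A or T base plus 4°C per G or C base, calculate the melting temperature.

40°C

Scanning the sequence gives C=5, G=4, T=1, A=1.
A+T = 2, G+C = 9
Tm = 2×2 + 4×9 = 40°C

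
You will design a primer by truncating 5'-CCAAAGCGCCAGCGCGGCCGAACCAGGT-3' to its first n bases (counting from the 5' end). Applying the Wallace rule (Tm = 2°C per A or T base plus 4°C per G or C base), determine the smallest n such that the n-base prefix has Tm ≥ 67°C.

First 18 bases: CCAAAGCGCCAGCGCGGC → Tm = 64°C (< 67°C)
First 19 bases: CCAAAGCGCCAGCGCGGCC → Tm = 68°C (≥ 67°C)
Each additional base adds 2°C (A/T) or 4°C (G/C), so Tm is non-decreasing in n; n = 19 is the first length to reach 67°C.

n = 19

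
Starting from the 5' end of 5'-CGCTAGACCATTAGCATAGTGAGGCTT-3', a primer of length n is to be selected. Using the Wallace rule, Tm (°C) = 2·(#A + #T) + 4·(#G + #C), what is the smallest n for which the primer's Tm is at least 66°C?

First 22 bases: CGCTAGACCATTAGCATAGTGA → Tm = 64°C (< 66°C)
First 23 bases: CGCTAGACCATTAGCATAGTGAG → Tm = 68°C (≥ 66°C)
Each additional base adds 2°C (A/T) or 4°C (G/C), so Tm is non-decreasing in n; n = 23 is the first length to reach 66°C.

n = 23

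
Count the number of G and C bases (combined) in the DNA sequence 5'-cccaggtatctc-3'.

Base counts: T=3, G=2, C=5, A=2
G+C = 2 + 5 = 7

7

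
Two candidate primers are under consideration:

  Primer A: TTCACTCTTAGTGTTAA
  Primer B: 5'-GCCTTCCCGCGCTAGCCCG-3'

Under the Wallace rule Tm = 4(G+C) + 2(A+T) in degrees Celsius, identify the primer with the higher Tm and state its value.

Primer B, 68°C

Primer A: A+T=12, G+C=5 → Tm = 2(12)+4(5) = 44°C
Primer B: A+T=4, G+C=15 → Tm = 2(4)+4(15) = 68°C
44°C vs 68°C → primer B is higher.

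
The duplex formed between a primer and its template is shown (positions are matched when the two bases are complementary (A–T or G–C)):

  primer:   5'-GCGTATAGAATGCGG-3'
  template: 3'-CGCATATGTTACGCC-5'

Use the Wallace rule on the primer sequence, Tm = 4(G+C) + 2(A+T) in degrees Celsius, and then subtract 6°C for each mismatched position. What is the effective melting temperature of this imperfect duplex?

Primer base counts: A=4, T=3, G=6, C=2 → A+T=7, G+C=8
Perfect-match Tm = 2(7) + 4(8) = 14 + 32 = 46°C
Mismatches (positions where the bases are not complementary): 1 (at position 8)
Effective Tm = 46 − 1×6 = 46 − 6 = 40°C

40°C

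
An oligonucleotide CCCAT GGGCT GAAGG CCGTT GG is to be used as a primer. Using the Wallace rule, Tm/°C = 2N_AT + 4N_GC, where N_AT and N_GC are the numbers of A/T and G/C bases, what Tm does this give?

74°C

C=6, T=4, G=9, A=3
So N_AT = 7 and N_GC = 15.
Tm = 4·15 + 2·7 = 60 + 14 = 74°C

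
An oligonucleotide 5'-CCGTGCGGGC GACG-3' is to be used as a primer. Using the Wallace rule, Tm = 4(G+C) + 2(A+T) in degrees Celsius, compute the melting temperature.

Base counts: C=5, G=7, T=1, A=1
AT pairs contribute 2, GC pairs contribute 12.
Tm = 2(2) + 4(12) = 4 + 48 = 52°C

52°C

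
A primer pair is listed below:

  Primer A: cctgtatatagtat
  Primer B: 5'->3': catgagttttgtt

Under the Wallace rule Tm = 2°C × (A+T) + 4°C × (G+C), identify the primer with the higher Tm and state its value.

Primer A: A+T=10, G+C=4 → Tm = 2(10)+4(4) = 36°C
Primer B: A+T=9, G+C=4 → Tm = 2(9)+4(4) = 34°C
36°C vs 34°C → primer A is higher.

Primer A, 36°C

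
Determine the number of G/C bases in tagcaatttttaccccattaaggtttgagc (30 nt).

11

Scanning the sequence gives G=5, C=6, A=8, T=11.
Total G or C: 5 + 6 = 11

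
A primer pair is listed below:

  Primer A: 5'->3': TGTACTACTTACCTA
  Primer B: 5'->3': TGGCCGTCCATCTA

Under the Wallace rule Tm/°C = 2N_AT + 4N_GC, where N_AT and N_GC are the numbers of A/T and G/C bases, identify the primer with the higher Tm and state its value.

Primer A: A+T=10, G+C=5 → Tm = 2(10)+4(5) = 40°C
Primer B: A+T=6, G+C=8 → Tm = 2(6)+4(8) = 44°C
40°C vs 44°C → primer B is higher.

Primer B, 44°C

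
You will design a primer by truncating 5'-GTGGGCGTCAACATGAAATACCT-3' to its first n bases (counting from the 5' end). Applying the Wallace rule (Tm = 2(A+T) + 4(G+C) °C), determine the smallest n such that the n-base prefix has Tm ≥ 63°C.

n = 22

First 21 bases: GTGGGCGTCAACATGAAATAC → Tm = 62°C (< 63°C)
First 22 bases: GTGGGCGTCAACATGAAATACC → Tm = 66°C (≥ 63°C)
Each additional base adds 2°C (A/T) or 4°C (G/C), so Tm is non-decreasing in n; n = 22 is the first length to reach 63°C.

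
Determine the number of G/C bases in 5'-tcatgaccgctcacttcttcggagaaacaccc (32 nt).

Base counts: T=7, G=5, A=8, C=12
Total G or C: 5 + 12 = 17

17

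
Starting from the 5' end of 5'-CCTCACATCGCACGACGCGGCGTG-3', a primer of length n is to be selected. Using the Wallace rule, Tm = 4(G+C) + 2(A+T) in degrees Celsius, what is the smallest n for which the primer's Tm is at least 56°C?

n = 17

First 16 bases: CCTCACATCGCACGAC → Tm = 52°C (< 56°C)
First 17 bases: CCTCACATCGCACGACG → Tm = 56°C (≥ 56°C)
Since every base adds ≥2°C, Tm only increases with n, so the threshold is first crossed at n = 17.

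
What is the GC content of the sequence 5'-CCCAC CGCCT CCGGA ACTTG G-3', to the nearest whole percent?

71%

Base counts: A=3, C=10, G=5, T=3
G+C = 5 + 10 = 15 out of 21 bases
%GC = 15/21 × 100 = 71.43% ≈ 71%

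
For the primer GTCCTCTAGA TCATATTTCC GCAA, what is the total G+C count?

10

Scanning the sequence gives A=6, T=8, C=7, G=3.
Total G or C: 3 + 7 = 10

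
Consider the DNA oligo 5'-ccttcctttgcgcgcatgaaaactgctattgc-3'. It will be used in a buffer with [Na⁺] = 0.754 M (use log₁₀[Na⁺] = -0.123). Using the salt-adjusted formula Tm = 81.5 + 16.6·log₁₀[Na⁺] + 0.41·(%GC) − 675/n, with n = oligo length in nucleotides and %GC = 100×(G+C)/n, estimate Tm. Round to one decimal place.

78.9°C

Length n = 32. T=10, A=6, G=6, C=10
G+C = 16, so %GC = 16/32 × 100 = 50%
Salt term: 16.6 × (-0.123) = -2.042
GC term: 0.41 × 50 = 20.5; length term: −675/32 = −21.094
Tm = 81.5 + (-2.042) + 20.5 − 21.094 = 78.864 → 78.9°C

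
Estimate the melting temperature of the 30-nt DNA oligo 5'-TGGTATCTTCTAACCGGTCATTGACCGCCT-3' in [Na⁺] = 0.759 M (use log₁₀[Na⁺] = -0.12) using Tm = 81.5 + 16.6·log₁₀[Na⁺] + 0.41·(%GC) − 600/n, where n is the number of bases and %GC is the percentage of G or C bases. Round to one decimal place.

80.0°C

Length n = 30. Counting bases: C=9, A=5, T=10, G=6
G+C = 15, so %GC = 15/30 × 100 = 50%
Salt term: 16.6 × (-0.12) = -1.992
GC term: 0.41 × 50 = 20.5; length term: −600/30 = −20
Tm = 81.5 + (-1.992) + 20.5 − 20 = 80.008 → 80.0°C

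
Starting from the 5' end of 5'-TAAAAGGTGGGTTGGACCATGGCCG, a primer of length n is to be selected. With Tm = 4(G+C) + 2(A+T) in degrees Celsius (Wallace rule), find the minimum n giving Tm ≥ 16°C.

First 6 bases: TAAAAG → Tm = 14°C (< 16°C)
First 7 bases: TAAAAGG → Tm = 18°C (≥ 16°C)
Since every base adds ≥2°C, Tm only increases with n, so the threshold is first crossed at n = 7.

n = 7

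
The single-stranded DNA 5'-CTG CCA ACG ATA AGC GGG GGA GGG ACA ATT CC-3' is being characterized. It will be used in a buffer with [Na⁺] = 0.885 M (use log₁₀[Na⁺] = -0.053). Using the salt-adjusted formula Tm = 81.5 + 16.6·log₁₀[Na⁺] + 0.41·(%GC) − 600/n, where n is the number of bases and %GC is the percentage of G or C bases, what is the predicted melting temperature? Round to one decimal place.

86.2°C

Length n = 32. Base counts: G=11, T=4, C=8, A=9
G+C = 19, so %GC = 19/32 × 100 = 59.375%
Salt term: 16.6 × (-0.053) = -0.88
GC term: 0.41 × 59.375 = 24.344; length term: −600/32 = −18.75
Tm = 81.5 + (-0.88) + 24.344 − 18.75 = 86.214 → 86.2°C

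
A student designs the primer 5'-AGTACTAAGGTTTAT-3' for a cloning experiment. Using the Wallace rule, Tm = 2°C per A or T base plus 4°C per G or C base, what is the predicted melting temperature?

38°C

Base counts: C=1, A=5, G=3, T=6
So N_AT = 11 and N_GC = 4.
Tm = 4·4 + 2·11 = 16 + 22 = 38°C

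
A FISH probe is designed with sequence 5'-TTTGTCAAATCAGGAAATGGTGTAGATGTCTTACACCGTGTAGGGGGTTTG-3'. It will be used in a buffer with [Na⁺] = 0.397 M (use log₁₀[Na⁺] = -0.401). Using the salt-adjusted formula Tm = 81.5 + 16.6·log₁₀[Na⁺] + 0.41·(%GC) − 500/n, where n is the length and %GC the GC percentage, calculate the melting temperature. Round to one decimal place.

82.7°C

Length n = 51. Scanning the sequence gives T=17, C=6, A=12, G=16.
G+C = 22, so %GC = 22/51 × 100 = 43.137%
Salt term: 16.6 × (-0.401) = -6.657
GC term: 0.41 × 43.137 = 17.686; length term: −500/51 = −9.804
Tm = 81.5 + (-6.657) + 17.686 − 9.804 = 82.725 → 82.7°C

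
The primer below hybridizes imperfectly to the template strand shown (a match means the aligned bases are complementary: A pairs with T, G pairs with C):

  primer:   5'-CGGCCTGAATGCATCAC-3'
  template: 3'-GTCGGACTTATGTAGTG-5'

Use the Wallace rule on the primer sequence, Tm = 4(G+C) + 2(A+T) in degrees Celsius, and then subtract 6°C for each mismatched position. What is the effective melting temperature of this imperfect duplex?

42°C

Primer base counts: A=4, T=3, G=4, C=6 → A+T=7, G+C=10
Perfect-match Tm = 2(7) + 4(10) = 14 + 40 = 54°C
Mismatches (positions where the bases are not complementary): 2 (at positions 2, 11)
Effective Tm = 54 − 2×6 = 54 − 12 = 42°C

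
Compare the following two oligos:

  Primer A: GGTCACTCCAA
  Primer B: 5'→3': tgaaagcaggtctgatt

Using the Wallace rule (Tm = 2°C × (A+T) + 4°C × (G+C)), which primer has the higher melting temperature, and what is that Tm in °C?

Primer B, 48°C

Primer A: A+T=5, G+C=6 → Tm = 2(5)+4(6) = 34°C
Primer B: A+T=10, G+C=7 → Tm = 2(10)+4(7) = 48°C
34°C vs 48°C → primer B is higher.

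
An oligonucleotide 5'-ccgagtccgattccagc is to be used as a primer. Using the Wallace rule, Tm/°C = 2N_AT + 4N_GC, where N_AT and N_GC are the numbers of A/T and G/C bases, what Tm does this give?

56°C

Scanning the sequence gives A=3, T=3, C=7, G=4.
A+T = 6, G+C = 11
Tm = 2×6 + 4×11 = 56°C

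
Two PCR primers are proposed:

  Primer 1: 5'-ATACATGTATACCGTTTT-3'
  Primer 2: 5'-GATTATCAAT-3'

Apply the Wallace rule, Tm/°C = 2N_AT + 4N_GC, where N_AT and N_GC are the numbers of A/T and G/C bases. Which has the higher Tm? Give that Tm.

Primer 1: A+T=13, G+C=5 → Tm = 2(13)+4(5) = 46°C
Primer 2: A+T=8, G+C=2 → Tm = 2(8)+4(2) = 24°C
46°C vs 24°C → primer 1 is higher.

Primer 1, 46°C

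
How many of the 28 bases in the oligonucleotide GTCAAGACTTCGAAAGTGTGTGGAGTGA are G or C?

13

Counting bases: G=10, T=7, C=3, A=8
Total G or C: 10 + 3 = 13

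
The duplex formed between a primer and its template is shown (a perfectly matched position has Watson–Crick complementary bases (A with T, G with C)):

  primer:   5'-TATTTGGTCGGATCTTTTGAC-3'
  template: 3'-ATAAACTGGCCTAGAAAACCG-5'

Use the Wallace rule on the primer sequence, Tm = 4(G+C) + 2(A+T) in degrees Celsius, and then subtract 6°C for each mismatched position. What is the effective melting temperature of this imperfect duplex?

Primer base counts: A=3, T=10, G=5, C=3 → A+T=13, G+C=8
Perfect-match Tm = 2(13) + 4(8) = 26 + 32 = 58°C
Mismatches (positions where the bases are not complementary): 3 (at positions 7, 8, 20)
Effective Tm = 58 − 3×6 = 58 − 18 = 40°C

40°C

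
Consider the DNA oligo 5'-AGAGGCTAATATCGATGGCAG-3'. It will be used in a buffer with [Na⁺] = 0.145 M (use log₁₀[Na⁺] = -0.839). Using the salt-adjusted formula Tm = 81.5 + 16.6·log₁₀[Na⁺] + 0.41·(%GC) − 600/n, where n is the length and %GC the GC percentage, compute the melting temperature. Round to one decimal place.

Length n = 21. Scanning the sequence gives A=7, C=3, G=7, T=4.
G+C = 10, so %GC = 10/21 × 100 = 47.619%
Salt term: 16.6 × (-0.839) = -13.927
GC term: 0.41 × 47.619 = 19.524; length term: −600/21 = −28.571
Tm = 81.5 + (-13.927) + 19.524 − 28.571 = 58.526 → 58.5°C

58.5°C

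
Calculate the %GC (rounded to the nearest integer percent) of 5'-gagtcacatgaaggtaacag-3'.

Base counts: A=8, T=3, C=3, G=6
G+C = 6 + 3 = 9 out of 20 bases
%GC = 9/20 × 100 = 45% ≈ 45%

45%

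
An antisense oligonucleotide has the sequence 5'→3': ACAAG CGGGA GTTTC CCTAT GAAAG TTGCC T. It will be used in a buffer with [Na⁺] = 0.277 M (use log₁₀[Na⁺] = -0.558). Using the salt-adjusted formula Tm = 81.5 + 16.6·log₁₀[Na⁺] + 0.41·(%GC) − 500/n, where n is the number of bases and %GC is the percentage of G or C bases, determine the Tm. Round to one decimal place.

75.9°C

Length n = 31. Counting bases: T=8, C=7, A=8, G=8
G+C = 15, so %GC = 15/31 × 100 = 48.387%
Salt term: 16.6 × (-0.558) = -9.263
GC term: 0.41 × 48.387 = 19.839; length term: −500/31 = −16.129
Tm = 81.5 + (-9.263) + 19.839 − 16.129 = 75.947 → 75.9°C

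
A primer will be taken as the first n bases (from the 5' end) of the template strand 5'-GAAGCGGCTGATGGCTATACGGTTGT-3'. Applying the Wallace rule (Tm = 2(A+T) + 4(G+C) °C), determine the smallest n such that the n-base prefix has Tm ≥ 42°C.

First 12 bases: GAAGCGGCTGAT → Tm = 38°C (< 42°C)
First 13 bases: GAAGCGGCTGATG → Tm = 42°C (≥ 42°C)
Each additional base adds 2°C (A/T) or 4°C (G/C), so Tm is non-decreasing in n; n = 13 is the first length to reach 42°C.

n = 13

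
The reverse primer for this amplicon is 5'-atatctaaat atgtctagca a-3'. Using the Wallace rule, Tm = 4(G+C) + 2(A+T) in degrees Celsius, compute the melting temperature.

52°C

Base counts: C=3, T=7, A=9, G=2
A+T = 16, G+C = 5
Tm = 2×16 + 4×5 = 52°C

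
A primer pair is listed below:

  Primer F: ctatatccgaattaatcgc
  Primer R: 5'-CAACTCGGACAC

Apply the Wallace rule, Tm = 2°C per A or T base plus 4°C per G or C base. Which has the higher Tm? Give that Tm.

Primer F: A+T=12, G+C=7 → Tm = 2(12)+4(7) = 52°C
Primer R: A+T=5, G+C=7 → Tm = 2(5)+4(7) = 38°C
52°C vs 38°C → primer F is higher.

Primer F, 52°C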